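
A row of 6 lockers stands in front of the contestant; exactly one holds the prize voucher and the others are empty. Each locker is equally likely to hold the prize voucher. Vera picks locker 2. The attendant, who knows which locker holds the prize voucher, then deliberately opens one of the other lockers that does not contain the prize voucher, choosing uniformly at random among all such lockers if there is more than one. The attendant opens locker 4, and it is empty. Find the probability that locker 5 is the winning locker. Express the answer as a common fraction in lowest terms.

Condition on the true location of the prize voucher.
If it is in any of lockers 1, 3, 5, and 6 (prior 1/6 each): the attendant has 4 equally likely choices, so probability 1/4; weight (1/6)·(1/4) = 1/24 each.
If it is in locker 2 (prior 1/6): the attendant has 5 equally likely choices, so probability 1/5; weight (1/6)·(1/5) = 1/30.
If it is in locker 4 (prior 1/6): the attendant opened locker 4, so this case is ruled out; weight (1/6)·0 = 0.
The weights sum to 1/5.
So P(the prize voucher in locker 5 | the attendant opened locker 4) = (1/24) / (1/5) = 5/24.

5/24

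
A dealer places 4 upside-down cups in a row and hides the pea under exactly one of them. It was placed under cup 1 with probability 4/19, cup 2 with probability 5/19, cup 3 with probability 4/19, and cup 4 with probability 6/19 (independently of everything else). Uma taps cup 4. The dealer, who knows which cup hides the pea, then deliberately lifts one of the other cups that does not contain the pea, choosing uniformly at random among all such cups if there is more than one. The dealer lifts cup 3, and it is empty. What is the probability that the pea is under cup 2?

Apply Bayes' rule, conditioning on where the pea actually is.
If it is under cup 1 (prior 4/19): the dealer has 2 equally likely choices, so probability 1/2; weight (4/19)·(1/2) = 2/19.
If it is under cup 2 (prior 5/19): the dealer has 2 equally likely choices, so probability 1/2; weight (5/19)·(1/2) = 5/38.
If it is under cup 3 (prior 4/19): the dealer opened cup 3, so this case is ruled out; weight (4/19)·0 = 0.
If it is under cup 4 (prior 6/19): the dealer has 3 equally likely choices, so probability 1/3; weight (6/19)·(1/3) = 2/19.
The weights sum to 13/38.
So P(the pea under cup 2 | the dealer opened cup 3) = (5/38) / (13/38) = 5/13.

5/13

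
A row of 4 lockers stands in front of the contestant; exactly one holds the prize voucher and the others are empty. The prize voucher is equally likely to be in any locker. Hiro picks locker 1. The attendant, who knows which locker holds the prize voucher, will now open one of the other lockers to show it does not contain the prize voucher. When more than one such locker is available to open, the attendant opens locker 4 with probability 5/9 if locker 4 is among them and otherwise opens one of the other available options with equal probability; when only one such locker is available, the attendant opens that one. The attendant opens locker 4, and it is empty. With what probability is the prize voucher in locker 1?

Consider each possible location of the prize voucher in turn.
If it is in any of lockers 1, 2, and 3 (prior 1/4 each): locker 4 is available, opened with probability 5/9; weight (1/4)·(5/9) = 5/36 each.
If it is in locker 4 (prior 1/4): the attendant opened locker 4, so this case is ruled out; weight (1/4)·0 = 0.
The weights sum to 5/12.
So P(the prize voucher in locker 1 | the attendant opened locker 4) = (5/36) / (5/12) = 1/3.

1/3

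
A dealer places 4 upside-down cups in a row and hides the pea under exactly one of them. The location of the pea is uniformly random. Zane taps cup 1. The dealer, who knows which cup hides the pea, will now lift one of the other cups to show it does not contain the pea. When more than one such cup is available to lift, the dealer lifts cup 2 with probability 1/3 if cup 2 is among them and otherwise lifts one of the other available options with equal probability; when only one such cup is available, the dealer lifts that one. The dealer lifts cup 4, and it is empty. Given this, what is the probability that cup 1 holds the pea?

2/9

Consider each possible location of the pea in turn.
If it is under cup 1 (prior 1/4): cup 2 is available but not opened; cup 4 gets probability (1 − 1/3)/2 = 1/3; weight (1/4)·(1/3) = 1/12.
If it is under cup 2 (prior 1/4): cup 2 holds the prize so is unavailable; the dealer chooses uniformly among the 2 others, probability 1/2; weight (1/4)·(1/2) = 1/8.
If it is under cup 3 (prior 1/4): cup 2 is available but not opened, probability 2/3; weight (1/4)·(2/3) = 1/6.
If it is under cup 4 (prior 1/4): the dealer opened cup 4, so this case is ruled out; weight (1/4)·0 = 0.
The weights sum to 3/8.
So P(the pea under cup 1 | the dealer opened cup 4) = (1/12) / (3/8) = 2/9.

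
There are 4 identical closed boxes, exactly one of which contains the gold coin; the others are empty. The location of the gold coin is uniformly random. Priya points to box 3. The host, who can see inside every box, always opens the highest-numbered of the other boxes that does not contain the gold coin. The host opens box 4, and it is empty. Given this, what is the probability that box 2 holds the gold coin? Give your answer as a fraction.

1/3

Condition on the true location of the gold coin.
If it is in any of boxes 1, 2, and 3 (prior 1/4 each): box 4 is the highest-numbered option available, probability 1; weight (1/4)·1 = 1/4 each.
If it is in box 4 (prior 1/4): the host opened box 4, so this case is ruled out; weight (1/4)·0 = 0.
The weights sum to 3/4.
So P(the gold coin in box 2 | the host opened box 4) = (1/4) / (3/4) = 1/3.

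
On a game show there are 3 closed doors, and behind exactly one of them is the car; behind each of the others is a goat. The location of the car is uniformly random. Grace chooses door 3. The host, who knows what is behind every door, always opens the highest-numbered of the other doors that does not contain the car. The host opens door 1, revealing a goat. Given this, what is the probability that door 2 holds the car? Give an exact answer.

1

Consider each possible location of the car in turn.
If it is behind door 1 (prior 1/3): the host opened door 1, so this case is ruled out; weight (1/3)·0 = 0.
If it is behind door 2 (prior 1/3): door 1 is the highest-numbered option available, probability 1; weight (1/3)·1 = 1/3.
If it is behind door 3 (prior 1/3): the host would have opened door 2 instead, probability 0; weight (1/3)·0 = 0.
The weights sum to 1/3.
So P(the car behind door 2 | the host opened door 1) = (1/3) / (1/3) = 1.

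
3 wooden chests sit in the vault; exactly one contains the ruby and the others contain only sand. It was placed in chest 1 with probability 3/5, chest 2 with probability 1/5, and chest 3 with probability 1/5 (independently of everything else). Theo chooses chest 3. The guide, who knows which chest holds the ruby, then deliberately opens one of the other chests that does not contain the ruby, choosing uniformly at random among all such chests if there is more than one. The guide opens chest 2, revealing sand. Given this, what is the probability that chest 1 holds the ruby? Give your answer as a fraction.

6/7

Apply Bayes' rule, conditioning on where the ruby actually is.
If it is in chest 1 (prior 3/5): the guide has no choice, probability 1; weight (3/5)·1 = 3/5.
If it is in chest 2 (prior 1/5): the guide opened chest 2, so this case is ruled out; weight (1/5)·0 = 0.
If it is in chest 3 (prior 1/5): the guide has 2 equally likely choices, so probability 1/2; weight (1/5)·(1/2) = 1/10.
The weights sum to 7/10.
So P(the ruby in chest 1 | the guide opened chest 2) = (3/5) / (7/10) = 6/7.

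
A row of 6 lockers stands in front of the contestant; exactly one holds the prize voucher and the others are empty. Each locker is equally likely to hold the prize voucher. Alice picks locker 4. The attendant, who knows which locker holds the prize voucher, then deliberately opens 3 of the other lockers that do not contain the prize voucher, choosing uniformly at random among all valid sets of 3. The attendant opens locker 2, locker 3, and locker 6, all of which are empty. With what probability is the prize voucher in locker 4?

1/6

Consider each possible location of the prize voucher in turn.
If it is in either of lockers 1 and 5 (prior 1/6 each): the attendant has 4 equally likely choices, so probability 1/4; weight (1/6)·(1/4) = 1/24 each.
If it is in any of lockers 2, 3, and 6 (prior 1/6 each): that locker was opened and seen not to hold the prize — ruled out; weight (1/6)·0 = 0 each.
If it is in locker 4 (prior 1/6): the attendant has 10 equally likely choices, so probability 1/10; weight (1/6)·(1/10) = 1/60.
The weights sum to 1/10.
So P(the prize voucher in locker 4 | the attendant opened locker 2, locker 3, and locker 6) = (1/60) / (1/10) = 1/6.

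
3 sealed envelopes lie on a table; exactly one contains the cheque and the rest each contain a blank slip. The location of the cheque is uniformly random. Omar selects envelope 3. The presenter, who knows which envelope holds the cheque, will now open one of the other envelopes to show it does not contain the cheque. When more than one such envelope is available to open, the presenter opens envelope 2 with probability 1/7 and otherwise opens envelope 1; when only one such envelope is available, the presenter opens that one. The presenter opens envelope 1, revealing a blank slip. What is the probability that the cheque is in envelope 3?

6/13

Apply Bayes' rule, conditioning on where the cheque actually is.
If it is in envelope 1 (prior 1/3): the presenter opened envelope 1, so this case is ruled out; weight (1/3)·0 = 0.
If it is in envelope 2 (prior 1/3): only envelope 1 is available, probability 1; weight (1/3)·1 = 1/3.
If it is in envelope 3 (prior 1/3): envelope 2 is available but not opened, probability 6/7; weight (1/3)·(6/7) = 2/7.
The weights sum to 13/21.
So P(the cheque in envelope 3 | the presenter opened envelope 1) = (2/7) / (13/21) = 6/13.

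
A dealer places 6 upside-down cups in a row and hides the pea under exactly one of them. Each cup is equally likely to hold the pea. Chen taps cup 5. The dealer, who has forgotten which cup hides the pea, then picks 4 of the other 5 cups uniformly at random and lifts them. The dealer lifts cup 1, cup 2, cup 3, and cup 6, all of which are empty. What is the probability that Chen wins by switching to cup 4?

1/2

Consider each possible location of the pea in turn.
If it is under any of cups 1, 2, 3, and 6 (prior 1/6 each): that cup was opened and seen not to hold the prize — ruled out; weight (1/6)·0 = 0 each.
If it is under either of cups 4 and 5 (prior 1/6 each): the dealer picks exactly this set with probability 1/5 regardless, and none is the prize; weight (1/6)·(1/5) = 1/30 each.
The weights sum to 1/15.
So P(the pea under cup 4 | the dealer opened cup 1, cup 2, cup 3, and cup 6) = (1/30) / (1/15) = 1/2.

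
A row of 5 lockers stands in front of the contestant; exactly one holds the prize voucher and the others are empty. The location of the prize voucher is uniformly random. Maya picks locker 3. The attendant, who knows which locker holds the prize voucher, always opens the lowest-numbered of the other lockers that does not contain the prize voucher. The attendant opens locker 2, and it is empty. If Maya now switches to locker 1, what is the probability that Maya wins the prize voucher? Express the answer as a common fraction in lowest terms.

1

Apply Bayes' rule, conditioning on where the prize voucher actually is.
If it is in locker 1 (prior 1/5): locker 2 is the lowest-numbered option available, probability 1; weight (1/5)·1 = 1/5.
If it is in locker 2 (prior 1/5): the attendant opened locker 2, so this case is ruled out; weight (1/5)·0 = 0.
If it is in any of lockers 3, 4, and 5 (prior 1/5 each): the attendant would have opened locker 1 instead, probability 0; weight (1/5)·0 = 0 each.
The weights sum to 1/5.
So P(the prize voucher in locker 1 | the attendant opened locker 2) = (1/5) / (1/5) = 1.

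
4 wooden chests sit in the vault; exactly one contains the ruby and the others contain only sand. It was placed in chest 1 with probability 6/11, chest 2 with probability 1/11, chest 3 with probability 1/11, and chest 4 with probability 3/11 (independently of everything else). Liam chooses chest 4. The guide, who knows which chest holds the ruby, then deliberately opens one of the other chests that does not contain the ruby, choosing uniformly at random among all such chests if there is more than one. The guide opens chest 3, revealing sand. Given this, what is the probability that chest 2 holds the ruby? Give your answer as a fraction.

1/9

Apply Bayes' rule, conditioning on where the ruby actually is.
If it is in chest 1 (prior 6/11): the guide has 2 equally likely choices, so probability 1/2; weight (6/11)·(1/2) = 3/11.
If it is in chest 2 (prior 1/11): the guide has 2 equally likely choices, so probability 1/2; weight (1/11)·(1/2) = 1/22.
If it is in chest 3 (prior 1/11): the guide opened chest 3, so this case is ruled out; weight (1/11)·0 = 0.
If it is in chest 4 (prior 3/11): the guide has 3 equally likely choices, so probability 1/3; weight (3/11)·(1/3) = 1/11.
The weights sum to 9/22.
So P(the ruby in chest 2 | the guide opened chest 3) = (1/22) / (9/22) = 1/9.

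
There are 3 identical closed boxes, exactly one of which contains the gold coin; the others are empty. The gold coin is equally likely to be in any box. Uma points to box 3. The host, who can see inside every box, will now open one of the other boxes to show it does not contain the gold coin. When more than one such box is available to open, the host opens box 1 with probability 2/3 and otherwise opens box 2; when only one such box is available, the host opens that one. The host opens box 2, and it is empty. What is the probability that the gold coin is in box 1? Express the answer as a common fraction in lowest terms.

Apply Bayes' rule, conditioning on where the gold coin actually is.
If it is in box 1 (prior 1/3): only box 2 is available, probability 1; weight (1/3)·1 = 1/3.
If it is in box 2 (prior 1/3): the host opened box 2, so this case is ruled out; weight (1/3)·0 = 0.
If it is in box 3 (prior 1/3): box 1 is available but not opened, probability 1/3; weight (1/3)·(1/3) = 1/9.
The weights sum to 4/9.
So P(the gold coin in box 1 | the host opened box 2) = (1/3) / (4/9) = 3/4.

3/4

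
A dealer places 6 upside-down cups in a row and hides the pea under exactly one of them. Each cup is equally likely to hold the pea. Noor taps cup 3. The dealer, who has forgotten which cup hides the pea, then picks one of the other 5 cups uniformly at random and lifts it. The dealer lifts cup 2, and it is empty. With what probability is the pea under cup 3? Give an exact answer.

1/5

Consider each possible location of the pea in turn.
If it is under any of cups 1, 3, 4, 5, and 6 (prior 1/6 each): the dealer picks cup 2 with probability 1/5 regardless, and it is not the prize; weight (1/6)·(1/5) = 1/30 each.
If it is under cup 2 (prior 1/6): the dealer opened cup 2, so this case is ruled out; weight (1/6)·0 = 0.
The weights sum to 1/6.
So P(the pea under cup 3 | the dealer opened cup 2) = (1/30) / (1/6) = 1/5.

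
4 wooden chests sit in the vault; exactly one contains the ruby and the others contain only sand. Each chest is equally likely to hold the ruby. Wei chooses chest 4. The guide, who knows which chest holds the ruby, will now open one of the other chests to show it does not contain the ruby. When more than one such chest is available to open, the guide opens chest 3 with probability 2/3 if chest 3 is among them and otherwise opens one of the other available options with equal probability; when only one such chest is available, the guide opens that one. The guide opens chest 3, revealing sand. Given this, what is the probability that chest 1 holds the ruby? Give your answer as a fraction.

Apply Bayes' rule, conditioning on where the ruby actually is.
If it is in any of chests 1, 2, and 4 (prior 1/4 each): chest 3 is available, opened with probability 2/3; weight (1/4)·(2/3) = 1/6 each.
If it is in chest 3 (prior 1/4): the guide opened chest 3, so this case is ruled out; weight (1/4)·0 = 0.
The weights sum to 1/2.
So P(the ruby in chest 1 | the guide opened chest 3) = (1/6) / (1/2) = 1/3.

1/3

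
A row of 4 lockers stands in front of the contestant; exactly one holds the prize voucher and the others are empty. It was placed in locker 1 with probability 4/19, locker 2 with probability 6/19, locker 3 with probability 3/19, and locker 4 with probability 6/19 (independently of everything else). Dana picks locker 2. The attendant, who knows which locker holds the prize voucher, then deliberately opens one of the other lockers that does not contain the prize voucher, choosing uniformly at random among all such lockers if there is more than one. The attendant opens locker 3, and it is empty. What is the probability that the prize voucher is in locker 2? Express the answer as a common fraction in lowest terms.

Condition on the true location of the prize voucher.
If it is in locker 1 (prior 4/19): the attendant has 2 equally likely choices, so probability 1/2; weight (4/19)·(1/2) = 2/19.
If it is in locker 2 (prior 6/19): the attendant has 3 equally likely choices, so probability 1/3; weight (6/19)·(1/3) = 2/19.
If it is in locker 3 (prior 3/19): the attendant opened locker 3, so this case is ruled out; weight (3/19)·0 = 0.
If it is in locker 4 (prior 6/19): the attendant has 2 equally likely choices, so probability 1/2; weight (6/19)·(1/2) = 3/19.
The weights sum to 7/19.
So P(the prize voucher in locker 2 | the attendant opened locker 3) = (2/19) / (7/19) = 2/7.

2/7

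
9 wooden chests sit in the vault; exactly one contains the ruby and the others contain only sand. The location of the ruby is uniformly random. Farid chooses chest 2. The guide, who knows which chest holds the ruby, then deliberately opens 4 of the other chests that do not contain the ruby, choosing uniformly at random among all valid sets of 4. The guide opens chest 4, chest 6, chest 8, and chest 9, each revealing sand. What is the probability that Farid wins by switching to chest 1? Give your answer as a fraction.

Condition on the true location of the ruby.
If it is in any of chests 1, 3, 5, and 7 (prior 1/9 each): the guide has 35 equally likely choices, so probability 1/35; weight (1/9)·(1/35) = 1/315 each.
If it is in chest 2 (prior 1/9): the guide has 70 equally likely choices, so probability 1/70; weight (1/9)·(1/70) = 1/630.
If it is in any of chests 4, 6, 8, and 9 (prior 1/9 each): that chest was opened and seen not to hold the prize — ruled out; weight (1/9)·0 = 0 each.
The weights sum to 1/70.
So P(the ruby in chest 1 | the guide opened chest 4, chest 6, chest 8, and chest 9) = (1/315) / (1/70) = 2/9.

2/9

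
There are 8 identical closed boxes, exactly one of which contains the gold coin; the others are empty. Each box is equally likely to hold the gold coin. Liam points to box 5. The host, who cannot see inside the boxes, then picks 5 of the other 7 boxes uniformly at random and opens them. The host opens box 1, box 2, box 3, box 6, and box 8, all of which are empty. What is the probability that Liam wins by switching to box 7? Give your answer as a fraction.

Apply Bayes' rule, conditioning on where the gold coin actually is.
If it is in any of boxes 1, 2, 3, 6, and 8 (prior 1/8 each): that box was opened and seen not to hold the prize — ruled out; weight (1/8)·0 = 0 each.
If it is in any of boxes 4, 5, and 7 (prior 1/8 each): the host picks exactly this set with probability 1/21 regardless, and none is the prize; weight (1/8)·(1/21) = 1/168 each.
The weights sum to 1/56.
So P(the gold coin in box 7 | the host opened box 1, box 2, box 3, box 6, and box 8) = (1/168) / (1/56) = 1/3.

1/3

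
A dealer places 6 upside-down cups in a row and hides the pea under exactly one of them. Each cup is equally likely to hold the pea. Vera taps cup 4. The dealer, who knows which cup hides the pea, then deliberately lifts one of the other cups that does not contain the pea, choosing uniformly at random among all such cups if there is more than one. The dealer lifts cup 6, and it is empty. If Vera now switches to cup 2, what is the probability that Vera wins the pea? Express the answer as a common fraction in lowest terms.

5/24

Apply Bayes' rule, conditioning on where the pea actually is.
If it is under any of cups 1, 2, 3, and 5 (prior 1/6 each): the dealer has 4 equally likely choices, so probability 1/4; weight (1/6)·(1/4) = 1/24 each.
If it is under cup 4 (prior 1/6): the dealer has 5 equally likely choices, so probability 1/5; weight (1/6)·(1/5) = 1/30.
If it is under cup 6 (prior 1/6): the dealer opened cup 6, so this case is ruled out; weight (1/6)·0 = 0.
The weights sum to 1/5.
So P(the pea under cup 2 | the dealer opened cup 6) = (1/24) / (1/5) = 5/24.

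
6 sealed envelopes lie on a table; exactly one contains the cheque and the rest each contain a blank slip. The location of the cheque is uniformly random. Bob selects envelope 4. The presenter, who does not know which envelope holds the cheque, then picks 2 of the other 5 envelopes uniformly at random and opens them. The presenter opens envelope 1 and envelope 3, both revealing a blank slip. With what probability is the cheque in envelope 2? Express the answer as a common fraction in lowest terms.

Apply Bayes' rule, conditioning on where the cheque actually is.
If it is in either of envelopes 1 and 3 (prior 1/6 each): that envelope was opened and seen not to hold the prize — ruled out; weight (1/6)·0 = 0 each.
If it is in any of envelopes 2, 4, 5, and 6 (prior 1/6 each): the presenter picks exactly this set with probability 1/10 regardless, and none is the prize; weight (1/6)·(1/10) = 1/60 each.
The weights sum to 1/15.
So P(the cheque in envelope 2 | the presenter opened envelope 1 and envelope 3) = (1/60) / (1/15) = 1/4.

1/4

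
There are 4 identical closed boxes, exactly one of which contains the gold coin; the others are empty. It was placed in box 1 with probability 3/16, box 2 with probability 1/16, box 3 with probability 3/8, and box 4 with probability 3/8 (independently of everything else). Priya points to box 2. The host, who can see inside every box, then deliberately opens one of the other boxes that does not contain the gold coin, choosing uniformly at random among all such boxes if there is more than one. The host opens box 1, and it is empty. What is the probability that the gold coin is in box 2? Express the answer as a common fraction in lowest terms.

1/19

Condition on the true location of the gold coin.
If it is in box 1 (prior 3/16): the host opened box 1, so this case is ruled out; weight (3/16)·0 = 0.
If it is in box 2 (prior 1/16): the host has 3 equally likely choices, so probability 1/3; weight (1/16)·(1/3) = 1/48.
If it is in either of boxes 3 and 4 (prior 3/8 each): the host has 2 equally likely choices, so probability 1/2; weight (3/8)·(1/2) = 3/16 each.
The weights sum to 19/48.
So P(the gold coin in box 2 | the host opened box 1) = (1/48) / (19/48) = 1/19.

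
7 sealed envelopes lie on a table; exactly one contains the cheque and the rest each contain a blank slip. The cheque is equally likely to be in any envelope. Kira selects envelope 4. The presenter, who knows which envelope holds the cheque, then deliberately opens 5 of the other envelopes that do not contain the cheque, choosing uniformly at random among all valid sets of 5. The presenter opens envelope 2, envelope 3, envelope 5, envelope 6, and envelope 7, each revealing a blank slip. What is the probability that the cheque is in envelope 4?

Apply Bayes' rule, conditioning on where the cheque actually is.
If it is in envelope 1 (prior 1/7): the presenter has no choice, probability 1; weight (1/7)·1 = 1/7.
If it is in any of envelopes 2, 3, 5, 6, and 7 (prior 1/7 each): that envelope was opened and seen not to hold the prize — ruled out; weight (1/7)·0 = 0 each.
If it is in envelope 4 (prior 1/7): the presenter has 6 equally likely choices, so probability 1/6; weight (1/7)·(1/6) = 1/42.
The weights sum to 1/6.
So P(the cheque in envelope 4 | the presenter opened envelope 2, envelope 3, envelope 5, envelope 6, and envelope 7) = (1/42) / (1/6) = 1/7.

1/7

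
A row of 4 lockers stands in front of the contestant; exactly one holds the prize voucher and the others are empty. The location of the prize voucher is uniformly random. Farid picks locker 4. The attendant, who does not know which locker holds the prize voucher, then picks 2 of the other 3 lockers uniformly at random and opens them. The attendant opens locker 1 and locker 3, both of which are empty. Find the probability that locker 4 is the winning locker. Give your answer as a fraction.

1/2

Because the attendant chose which lockers to open without knowing where the prize voucher is, the choice is independent of the prize location. Learning that none of the 2 opened lockers holds the prize voucher simply rules out those 2 locations and leaves the remaining 2 lockers still equally likely by symmetry.
So P(the prize voucher in locker 4) = 1/2.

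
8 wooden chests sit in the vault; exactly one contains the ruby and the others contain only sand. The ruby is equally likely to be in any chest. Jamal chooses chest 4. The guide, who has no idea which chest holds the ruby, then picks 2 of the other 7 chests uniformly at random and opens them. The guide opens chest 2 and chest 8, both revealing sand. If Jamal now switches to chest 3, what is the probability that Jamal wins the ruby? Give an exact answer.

Because the guide chose which chests to open without knowing where the ruby is, the choice is independent of the prize location. Learning that none of the 2 opened chests holds the ruby simply rules out those 2 locations and leaves the remaining 6 chests still equally likely by symmetry.
So P(the ruby in chest 3) = 1/6.

1/6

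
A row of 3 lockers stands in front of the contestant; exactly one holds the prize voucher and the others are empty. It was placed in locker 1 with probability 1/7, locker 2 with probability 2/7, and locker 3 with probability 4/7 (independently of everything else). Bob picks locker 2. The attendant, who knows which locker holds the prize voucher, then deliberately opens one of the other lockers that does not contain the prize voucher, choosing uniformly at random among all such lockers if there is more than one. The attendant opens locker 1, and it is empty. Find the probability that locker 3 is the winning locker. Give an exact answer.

Apply Bayes' rule, conditioning on where the prize voucher actually is.
If it is in locker 1 (prior 1/7): the attendant opened locker 1, so this case is ruled out; weight (1/7)·0 = 0.
If it is in locker 2 (prior 2/7): the attendant has 2 equally likely choices, so probability 1/2; weight (2/7)·(1/2) = 1/7.
If it is in locker 3 (prior 4/7): the attendant has no choice, probability 1; weight (4/7)·1 = 4/7.
The weights sum to 5/7.
So P(the prize voucher in locker 3 | the attendant opened locker 1) = (4/7) / (5/7) = 4/5.

4/5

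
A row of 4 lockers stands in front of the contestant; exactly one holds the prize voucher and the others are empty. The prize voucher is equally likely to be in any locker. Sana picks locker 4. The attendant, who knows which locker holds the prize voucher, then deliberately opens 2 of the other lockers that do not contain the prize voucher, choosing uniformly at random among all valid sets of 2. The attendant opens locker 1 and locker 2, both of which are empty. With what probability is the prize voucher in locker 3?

Condition on the true location of the prize voucher.
If it is in either of lockers 1 and 2 (prior 1/4 each): that locker was opened and seen not to hold the prize — ruled out; weight (1/4)·0 = 0 each.
If it is in locker 3 (prior 1/4): the attendant has no choice, probability 1; weight (1/4)·1 = 1/4.
If it is in locker 4 (prior 1/4): the attendant has 3 equally likely choices, so probability 1/3; weight (1/4)·(1/3) = 1/12.
The weights sum to 1/3.
So P(the prize voucher in locker 3 | the attendant opened locker 1 and locker 2) = (1/4) / (1/3) = 3/4.

3/4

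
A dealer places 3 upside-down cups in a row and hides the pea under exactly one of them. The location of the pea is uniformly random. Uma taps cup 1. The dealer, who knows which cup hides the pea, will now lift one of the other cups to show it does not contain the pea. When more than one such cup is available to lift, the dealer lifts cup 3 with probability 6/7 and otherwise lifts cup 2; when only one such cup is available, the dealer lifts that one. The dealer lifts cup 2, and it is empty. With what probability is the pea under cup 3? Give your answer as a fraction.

7/8

Apply Bayes' rule, conditioning on where the pea actually is.
If it is under cup 1 (prior 1/3): cup 3 is available but not opened, probability 1/7; weight (1/3)·(1/7) = 1/21.
If it is under cup 2 (prior 1/3): the dealer opened cup 2, so this case is ruled out; weight (1/3)·0 = 0.
If it is under cup 3 (prior 1/3): only cup 2 is available, probability 1; weight (1/3)·1 = 1/3.
The weights sum to 8/21.
So P(the pea under cup 3 | the dealer opened cup 2) = (1/3) / (8/21) = 7/8.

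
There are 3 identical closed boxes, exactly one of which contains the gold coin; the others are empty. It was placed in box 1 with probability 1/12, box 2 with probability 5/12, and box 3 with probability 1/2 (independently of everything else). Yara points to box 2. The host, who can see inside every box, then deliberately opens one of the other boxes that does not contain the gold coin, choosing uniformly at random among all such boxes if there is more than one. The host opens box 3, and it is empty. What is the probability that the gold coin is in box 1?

Apply Bayes' rule, conditioning on where the gold coin actually is.
If it is in box 1 (prior 1/12): the host has no choice, probability 1; weight (1/12)·1 = 1/12.
If it is in box 2 (prior 5/12): the host has 2 equally likely choices, so probability 1/2; weight (5/12)·(1/2) = 5/24.
If it is in box 3 (prior 1/2): the host opened box 3, so this case is ruled out; weight (1/2)·0 = 0.
The weights sum to 7/24.
So P(the gold coin in box 1 | the host opened box 3) = (1/12) / (7/24) = 2/7.

2/7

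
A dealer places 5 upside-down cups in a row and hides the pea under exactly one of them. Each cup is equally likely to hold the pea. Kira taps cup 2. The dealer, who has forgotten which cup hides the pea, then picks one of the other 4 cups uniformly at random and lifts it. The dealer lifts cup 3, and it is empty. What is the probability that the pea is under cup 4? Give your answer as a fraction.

Because the dealer chose which cup to lift without knowing where the pea is, the choice is independent of the prize location. Learning that cup 3 does not hold the pea simply rules out that one location and leaves the remaining 4 cups still equally likely by symmetry.
So P(the pea under cup 4) = 1/4.

1/4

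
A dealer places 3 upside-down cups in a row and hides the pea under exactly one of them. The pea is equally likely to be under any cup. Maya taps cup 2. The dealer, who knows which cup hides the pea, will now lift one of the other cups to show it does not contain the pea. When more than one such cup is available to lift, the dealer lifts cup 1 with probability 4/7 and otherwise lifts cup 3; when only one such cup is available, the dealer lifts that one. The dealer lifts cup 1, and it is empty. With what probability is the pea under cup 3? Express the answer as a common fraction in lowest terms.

7/11

Consider each possible location of the pea in turn.
If it is under cup 1 (prior 1/3): the dealer opened cup 1, so this case is ruled out; weight (1/3)·0 = 0.
If it is under cup 2 (prior 1/3): cup 1 is available, opened with probability 4/7; weight (1/3)·(4/7) = 4/21.
If it is under cup 3 (prior 1/3): only cup 1 is available, probability 1; weight (1/3)·1 = 1/3.
The weights sum to 11/21.
So P(the pea under cup 3 | the dealer opened cup 1) = (1/3) / (11/21) = 7/11.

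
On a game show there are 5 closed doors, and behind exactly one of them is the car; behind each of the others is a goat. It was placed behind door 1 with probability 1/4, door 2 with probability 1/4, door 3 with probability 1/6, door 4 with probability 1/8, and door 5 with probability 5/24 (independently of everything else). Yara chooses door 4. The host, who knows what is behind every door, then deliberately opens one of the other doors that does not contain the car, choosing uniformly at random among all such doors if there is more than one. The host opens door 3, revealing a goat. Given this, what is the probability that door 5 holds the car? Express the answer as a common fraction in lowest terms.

20/77

Apply Bayes' rule, conditioning on where the car actually is.
If it is behind either of doors 1 and 2 (prior 1/4 each): the host has 3 equally likely choices, so probability 1/3; weight (1/4)·(1/3) = 1/12 each.
If it is behind door 3 (prior 1/6): the host opened door 3, so this case is ruled out; weight (1/6)·0 = 0.
If it is behind door 4 (prior 1/8): the host has 4 equally likely choices, so probability 1/4; weight (1/8)·(1/4) = 1/32.
If it is behind door 5 (prior 5/24): the host has 3 equally likely choices, so probability 1/3; weight (5/24)·(1/3) = 5/72.
The weights sum to 77/288.
So P(the car behind door 5 | the host opened door 3) = (5/72) / (77/288) = 20/77.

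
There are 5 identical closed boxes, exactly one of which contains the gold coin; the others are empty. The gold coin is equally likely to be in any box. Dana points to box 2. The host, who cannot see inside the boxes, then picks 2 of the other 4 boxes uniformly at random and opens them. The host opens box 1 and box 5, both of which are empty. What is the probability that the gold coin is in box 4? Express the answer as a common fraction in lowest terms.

1/3

Because the host chose which boxes to open without knowing where the gold coin is, the choice is independent of the prize location. Learning that none of the 2 opened boxes holds the gold coin simply rules out those 2 locations and leaves the remaining 3 boxes still equally likely by symmetry.
So P(the gold coin in box 4) = 1/3.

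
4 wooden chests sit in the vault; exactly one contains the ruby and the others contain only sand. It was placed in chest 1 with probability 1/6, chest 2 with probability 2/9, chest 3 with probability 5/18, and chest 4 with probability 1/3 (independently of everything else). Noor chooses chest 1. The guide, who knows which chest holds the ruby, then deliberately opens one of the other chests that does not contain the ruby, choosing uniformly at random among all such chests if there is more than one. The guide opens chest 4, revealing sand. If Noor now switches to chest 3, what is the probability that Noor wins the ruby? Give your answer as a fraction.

Consider each possible location of the ruby in turn.
If it is in chest 1 (prior 1/6): the guide has 3 equally likely choices, so probability 1/3; weight (1/6)·(1/3) = 1/18.
If it is in chest 2 (prior 2/9): the guide has 2 equally likely choices, so probability 1/2; weight (2/9)·(1/2) = 1/9.
If it is in chest 3 (prior 5/18): the guide has 2 equally likely choices, so probability 1/2; weight (5/18)·(1/2) = 5/36.
If it is in chest 4 (prior 1/3): the guide opened chest 4, so this case is ruled out; weight (1/3)·0 = 0.
The weights sum to 11/36.
So P(the ruby in chest 3 | the guide opened chest 4) = (5/36) / (11/36) = 5/11.

5/11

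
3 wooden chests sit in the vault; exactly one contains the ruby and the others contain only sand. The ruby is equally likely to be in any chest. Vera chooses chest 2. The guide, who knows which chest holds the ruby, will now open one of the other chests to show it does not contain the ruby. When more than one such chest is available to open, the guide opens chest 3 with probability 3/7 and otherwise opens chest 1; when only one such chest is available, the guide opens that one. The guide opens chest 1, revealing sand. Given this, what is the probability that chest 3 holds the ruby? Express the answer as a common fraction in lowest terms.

7/11

Apply Bayes' rule, conditioning on where the ruby actually is.
If it is in chest 1 (prior 1/3): the guide opened chest 1, so this case is ruled out; weight (1/3)·0 = 0.
If it is in chest 2 (prior 1/3): chest 3 is available but not opened, probability 4/7; weight (1/3)·(4/7) = 4/21.
If it is in chest 3 (prior 1/3): only chest 1 is available, probability 1; weight (1/3)·1 = 1/3.
The weights sum to 11/21.
So P(the ruby in chest 3 | the guide opened chest 1) = (1/3) / (11/21) = 7/11.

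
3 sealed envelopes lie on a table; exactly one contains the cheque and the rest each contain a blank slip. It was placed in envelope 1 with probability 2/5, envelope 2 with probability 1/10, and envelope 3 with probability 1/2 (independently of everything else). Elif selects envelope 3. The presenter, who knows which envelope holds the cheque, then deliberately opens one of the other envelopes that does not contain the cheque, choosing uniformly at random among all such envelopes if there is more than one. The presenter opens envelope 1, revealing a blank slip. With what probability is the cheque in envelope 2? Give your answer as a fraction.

Apply Bayes' rule, conditioning on where the cheque actually is.
If it is in envelope 1 (prior 2/5): the presenter opened envelope 1, so this case is ruled out; weight (2/5)·0 = 0.
If it is in envelope 2 (prior 1/10): the presenter has no choice, probability 1; weight (1/10)·1 = 1/10.
If it is in envelope 3 (prior 1/2): the presenter has 2 equally likely choices, so probability 1/2; weight (1/2)·(1/2) = 1/4.
The weights sum to 7/20.
So P(the cheque in envelope 2 | the presenter opened envelope 1) = (1/10) / (7/20) = 2/7.

2/7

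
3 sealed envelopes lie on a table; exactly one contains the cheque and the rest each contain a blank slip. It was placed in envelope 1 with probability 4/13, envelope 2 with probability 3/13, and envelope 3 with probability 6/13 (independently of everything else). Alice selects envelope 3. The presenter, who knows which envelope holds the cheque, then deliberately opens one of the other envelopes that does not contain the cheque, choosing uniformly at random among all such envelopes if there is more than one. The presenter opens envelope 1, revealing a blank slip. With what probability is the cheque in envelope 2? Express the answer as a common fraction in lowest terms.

1/2

Apply Bayes' rule, conditioning on where the cheque actually is.
If it is in envelope 1 (prior 4/13): the presenter opened envelope 1, so this case is ruled out; weight (4/13)·0 = 0.
If it is in envelope 2 (prior 3/13): the presenter has no choice, probability 1; weight (3/13)·1 = 3/13.
If it is in envelope 3 (prior 6/13): the presenter has 2 equally likely choices, so probability 1/2; weight (6/13)·(1/2) = 3/13.
The weights sum to 6/13.
So P(the cheque in envelope 2 | the presenter opened envelope 1) = (3/13) / (6/13) = 1/2.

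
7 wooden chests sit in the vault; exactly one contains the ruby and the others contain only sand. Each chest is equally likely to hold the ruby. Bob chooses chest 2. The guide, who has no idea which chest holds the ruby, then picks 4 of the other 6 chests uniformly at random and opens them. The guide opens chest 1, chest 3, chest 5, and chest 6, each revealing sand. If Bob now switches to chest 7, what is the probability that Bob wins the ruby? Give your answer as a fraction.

Because the guide chose which chests to open without knowing where the ruby is, the choice is independent of the prize location. Learning that none of the 4 opened chests holds the ruby simply rules out those 4 locations and leaves the remaining 3 chests still equally likely by symmetry.
So P(the ruby in chest 7) = 1/3.

1/3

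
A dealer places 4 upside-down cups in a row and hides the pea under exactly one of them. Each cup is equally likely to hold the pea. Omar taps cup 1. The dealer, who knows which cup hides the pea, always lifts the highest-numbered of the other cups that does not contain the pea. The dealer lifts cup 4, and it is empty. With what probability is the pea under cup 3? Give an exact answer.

Condition on the true location of the pea.
If it is under any of cups 1, 2, and 3 (prior 1/4 each): cup 4 is the highest-numbered option available, probability 1; weight (1/4)·1 = 1/4 each.
If it is under cup 4 (prior 1/4): the dealer opened cup 4, so this case is ruled out; weight (1/4)·0 = 0.
The weights sum to 3/4.
So P(the pea under cup 3 | the dealer opened cup 4) = (1/4) / (3/4) = 1/3.

1/3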